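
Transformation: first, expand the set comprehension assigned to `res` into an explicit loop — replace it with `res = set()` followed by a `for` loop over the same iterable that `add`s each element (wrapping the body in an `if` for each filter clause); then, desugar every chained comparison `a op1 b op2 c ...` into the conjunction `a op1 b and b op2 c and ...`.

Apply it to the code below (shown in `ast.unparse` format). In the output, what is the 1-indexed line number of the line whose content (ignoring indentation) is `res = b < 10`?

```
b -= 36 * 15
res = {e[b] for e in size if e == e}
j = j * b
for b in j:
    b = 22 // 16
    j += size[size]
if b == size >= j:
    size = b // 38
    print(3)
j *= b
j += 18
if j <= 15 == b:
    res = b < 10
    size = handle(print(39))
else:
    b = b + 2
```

16

Transformed code:
b -= 36 * 15
res = set()
for e in size:
    if e == e:
        res.add(e[b])
j = j * b
for b in j:
    b = 22 // 16
    j += size[size]
if b == size and size >= j:
    size = b // 38
    print(3)
j *= b
j += 18
if j <= 15 and 15 == b:
    res = b < 10
    size = handle(print(39))
else:
    b = b + 2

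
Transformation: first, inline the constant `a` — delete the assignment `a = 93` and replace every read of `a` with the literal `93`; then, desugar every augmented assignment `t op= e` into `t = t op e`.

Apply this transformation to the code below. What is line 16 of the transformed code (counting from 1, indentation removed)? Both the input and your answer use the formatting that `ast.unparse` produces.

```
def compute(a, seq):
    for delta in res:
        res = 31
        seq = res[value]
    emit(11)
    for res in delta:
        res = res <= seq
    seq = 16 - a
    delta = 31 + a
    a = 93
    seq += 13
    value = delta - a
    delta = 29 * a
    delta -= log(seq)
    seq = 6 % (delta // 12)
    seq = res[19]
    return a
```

return 93

Transformed code:
def compute(a, seq):
    for delta in res:
        res = 31
        seq = res[value]
    emit(11)
    for res in delta:
        res = res <= seq
    seq = 16 - 93
    delta = 31 + 93
    seq = seq + 13
    value = delta - 93
    delta = 29 * 93
    delta = delta - log(seq)
    seq = 6 % (delta // 12)
    seq = res[19]
    return 93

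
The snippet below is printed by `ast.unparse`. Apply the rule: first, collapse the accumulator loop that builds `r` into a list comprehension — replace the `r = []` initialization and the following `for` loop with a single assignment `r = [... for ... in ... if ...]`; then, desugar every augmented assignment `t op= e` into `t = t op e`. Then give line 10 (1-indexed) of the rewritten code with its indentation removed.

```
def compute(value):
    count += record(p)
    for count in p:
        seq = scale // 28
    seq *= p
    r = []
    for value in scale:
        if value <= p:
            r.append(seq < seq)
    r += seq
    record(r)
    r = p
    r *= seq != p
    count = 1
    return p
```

Transformed code:
def compute(value):
    count = count + record(p)
    for count in p:
        seq = scale // 28
    seq = seq * p
    r = [seq < seq for value in scale if value <= p]
    r = r + seq
    record(r)
    r = p
    r = r * (seq != p)
    count = 1
    return p

r = r * (seq != p)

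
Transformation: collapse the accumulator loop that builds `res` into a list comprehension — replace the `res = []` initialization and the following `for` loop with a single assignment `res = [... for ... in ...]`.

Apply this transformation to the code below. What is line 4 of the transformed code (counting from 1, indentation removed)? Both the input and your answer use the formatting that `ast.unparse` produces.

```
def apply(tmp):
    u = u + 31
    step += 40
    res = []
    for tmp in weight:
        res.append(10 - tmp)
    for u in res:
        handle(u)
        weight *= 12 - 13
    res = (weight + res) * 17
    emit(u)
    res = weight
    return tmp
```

Transformed code:
def apply(tmp):
    u = u + 31
    step += 40
    res = [10 - tmp for tmp in weight]
    for u in res:
        handle(u)
        weight *= 12 - 13
    res = (weight + res) * 17
    emit(u)
    res = weight
    return tmp

res = [10 - tmp for tmp in weight]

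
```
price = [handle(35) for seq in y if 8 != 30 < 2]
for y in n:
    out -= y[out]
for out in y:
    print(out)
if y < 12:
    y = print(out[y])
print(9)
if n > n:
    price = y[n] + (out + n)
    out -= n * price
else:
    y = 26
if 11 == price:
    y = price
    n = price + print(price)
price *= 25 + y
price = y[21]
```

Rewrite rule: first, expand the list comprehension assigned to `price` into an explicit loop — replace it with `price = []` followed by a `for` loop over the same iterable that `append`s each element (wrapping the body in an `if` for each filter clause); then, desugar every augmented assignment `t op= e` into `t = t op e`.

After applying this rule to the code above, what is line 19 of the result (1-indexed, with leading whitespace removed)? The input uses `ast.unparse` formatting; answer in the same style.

Transformed code:
price = []
for seq in y:
    if 8 != 30 < 2:
        price.append(handle(35))
for y in n:
    out = out - y[out]
for out in y:
    print(out)
if y < 12:
    y = print(out[y])
print(9)
if n > n:
    price = y[n] + (out + n)
    out = out - n * price
else:
    y = 26
if 11 == price:
    y = price
    n = price + print(price)
price = price * (25 + y)
price = y[21]

n = price + print(price)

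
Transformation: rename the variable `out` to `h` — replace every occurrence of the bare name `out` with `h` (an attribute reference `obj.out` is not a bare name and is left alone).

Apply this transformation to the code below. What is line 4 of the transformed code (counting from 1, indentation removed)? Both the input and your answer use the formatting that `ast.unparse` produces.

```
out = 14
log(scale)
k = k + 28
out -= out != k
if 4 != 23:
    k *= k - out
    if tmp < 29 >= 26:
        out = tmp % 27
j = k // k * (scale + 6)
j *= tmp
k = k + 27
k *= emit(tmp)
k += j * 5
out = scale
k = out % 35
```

Transformed code:
h = 14
log(scale)
k = k + 28
h -= h != k
if 4 != 23:
    k *= k - h
    if tmp < 29 >= 26:
        h = tmp % 27
j = k // k * (scale + 6)
j *= tmp
k = k + 27
k *= emit(tmp)
k += j * 5
h = scale
k = h % 35

h -= h != k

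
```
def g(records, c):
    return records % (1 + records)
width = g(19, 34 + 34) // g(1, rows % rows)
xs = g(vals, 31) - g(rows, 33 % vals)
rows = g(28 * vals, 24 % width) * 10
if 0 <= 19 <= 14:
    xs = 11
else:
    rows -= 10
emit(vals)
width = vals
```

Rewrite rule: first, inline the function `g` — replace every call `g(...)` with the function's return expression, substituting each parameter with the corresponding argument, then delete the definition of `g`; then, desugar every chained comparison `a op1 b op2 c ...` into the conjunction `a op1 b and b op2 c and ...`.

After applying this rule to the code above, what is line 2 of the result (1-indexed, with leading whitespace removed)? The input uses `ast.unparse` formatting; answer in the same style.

Transformed code:
width = 19 % (1 + 19) // (1 % (1 + 1))
xs = vals % (1 + vals) - rows % (1 + rows)
rows = 28 * vals % (1 + 28 * vals) * 10
if 0 <= 19 and 19 <= 14:
    xs = 11
else:
    rows -= 10
emit(vals)
width = vals

xs = vals % (1 + vals) - rows % (1 + rows)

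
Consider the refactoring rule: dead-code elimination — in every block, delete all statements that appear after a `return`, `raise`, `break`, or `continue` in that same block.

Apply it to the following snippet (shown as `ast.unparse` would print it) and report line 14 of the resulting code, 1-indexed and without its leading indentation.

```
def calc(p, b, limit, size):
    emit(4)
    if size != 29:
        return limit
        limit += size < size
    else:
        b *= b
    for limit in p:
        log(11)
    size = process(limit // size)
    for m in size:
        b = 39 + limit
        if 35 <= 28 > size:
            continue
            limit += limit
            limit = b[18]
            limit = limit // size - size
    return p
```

return p

Transformed code:
def calc(p, b, limit, size):
    emit(4)
    if size != 29:
        return limit
    else:
        b *= b
    for limit in p:
        log(11)
    size = process(limit // size)
    for m in size:
        b = 39 + limit
        if 35 <= 28 > size:
            continue
    return p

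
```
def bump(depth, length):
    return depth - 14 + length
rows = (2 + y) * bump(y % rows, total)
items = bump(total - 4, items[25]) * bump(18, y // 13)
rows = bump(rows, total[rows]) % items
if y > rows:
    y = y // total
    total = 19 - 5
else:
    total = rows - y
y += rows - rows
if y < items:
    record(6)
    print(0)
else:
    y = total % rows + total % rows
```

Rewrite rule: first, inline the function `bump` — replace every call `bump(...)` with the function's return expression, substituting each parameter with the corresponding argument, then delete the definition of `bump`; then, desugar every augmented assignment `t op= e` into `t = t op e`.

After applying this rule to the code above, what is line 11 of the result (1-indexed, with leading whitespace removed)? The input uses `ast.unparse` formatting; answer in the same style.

record(6)

Transformed code:
rows = (2 + y) * (y % rows - 14 + total)
items = (total - 4 - 14 + items[25]) * (18 - 14 + y // 13)
rows = (rows - 14 + total[rows]) % items
if y > rows:
    y = y // total
    total = 19 - 5
else:
    total = rows - y
y = y + (rows - rows)
if y < items:
    record(6)
    print(0)
else:
    y = total % rows + total % rows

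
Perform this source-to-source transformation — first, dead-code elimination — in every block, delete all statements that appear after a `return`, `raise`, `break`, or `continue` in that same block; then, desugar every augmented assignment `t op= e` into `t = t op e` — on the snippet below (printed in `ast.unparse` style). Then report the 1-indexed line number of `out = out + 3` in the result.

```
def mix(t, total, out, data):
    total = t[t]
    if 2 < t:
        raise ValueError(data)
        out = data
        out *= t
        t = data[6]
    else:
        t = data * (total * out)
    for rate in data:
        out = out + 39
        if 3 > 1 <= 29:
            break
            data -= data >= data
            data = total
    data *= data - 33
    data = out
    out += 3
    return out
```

13

Transformed code:
def mix(t, total, out, data):
    total = t[t]
    if 2 < t:
        raise ValueError(data)
    else:
        t = data * (total * out)
    for rate in data:
        out = out + 39
        if 3 > 1 <= 29:
            break
    data = data * (data - 33)
    data = out
    out = out + 3
    return out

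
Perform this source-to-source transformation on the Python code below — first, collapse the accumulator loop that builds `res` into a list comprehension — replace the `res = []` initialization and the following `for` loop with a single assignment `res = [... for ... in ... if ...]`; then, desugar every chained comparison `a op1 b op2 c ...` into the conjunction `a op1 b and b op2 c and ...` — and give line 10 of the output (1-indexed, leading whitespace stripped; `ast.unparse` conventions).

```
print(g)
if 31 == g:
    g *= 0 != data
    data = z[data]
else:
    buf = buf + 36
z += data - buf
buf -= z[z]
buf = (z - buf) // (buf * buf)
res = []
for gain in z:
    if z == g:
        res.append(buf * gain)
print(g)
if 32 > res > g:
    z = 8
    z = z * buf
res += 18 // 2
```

res = [buf * gain for gain in z if z == g]

Transformed code:
print(g)
if 31 == g:
    g *= 0 != data
    data = z[data]
else:
    buf = buf + 36
z += data - buf
buf -= z[z]
buf = (z - buf) // (buf * buf)
res = [buf * gain for gain in z if z == g]
print(g)
if 32 > res and res > g:
    z = 8
    z = z * buf
res += 18 // 2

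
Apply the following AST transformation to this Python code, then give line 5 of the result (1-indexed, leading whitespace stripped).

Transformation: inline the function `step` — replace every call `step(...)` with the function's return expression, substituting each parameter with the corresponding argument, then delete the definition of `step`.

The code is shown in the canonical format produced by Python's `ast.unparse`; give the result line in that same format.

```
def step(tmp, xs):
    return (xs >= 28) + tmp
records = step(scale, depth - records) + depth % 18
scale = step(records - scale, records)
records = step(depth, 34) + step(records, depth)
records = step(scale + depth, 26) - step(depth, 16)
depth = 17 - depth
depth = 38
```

depth = 17 - depth

Transformed code:
records = (depth - records >= 28) + scale + depth % 18
scale = (records >= 28) + (records - scale)
records = (34 >= 28) + depth + ((depth >= 28) + records)
records = (26 >= 28) + (scale + depth) - ((16 >= 28) + depth)
depth = 17 - depth
depth = 38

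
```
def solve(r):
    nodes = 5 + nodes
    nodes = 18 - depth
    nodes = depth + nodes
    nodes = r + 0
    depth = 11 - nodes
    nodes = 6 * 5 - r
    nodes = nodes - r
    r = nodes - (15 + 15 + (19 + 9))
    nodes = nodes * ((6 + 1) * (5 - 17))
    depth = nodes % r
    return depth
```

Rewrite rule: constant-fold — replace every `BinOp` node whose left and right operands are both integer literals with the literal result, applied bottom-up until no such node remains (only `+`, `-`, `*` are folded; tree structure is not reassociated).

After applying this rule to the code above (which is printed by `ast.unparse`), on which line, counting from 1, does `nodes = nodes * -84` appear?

10

Transformed code:
def solve(r):
    nodes = 5 + nodes
    nodes = 18 - depth
    nodes = depth + nodes
    nodes = r + 0
    depth = 11 - nodes
    nodes = 30 - r
    nodes = nodes - r
    r = nodes - 58
    nodes = nodes * -84
    depth = nodes % r
    return depth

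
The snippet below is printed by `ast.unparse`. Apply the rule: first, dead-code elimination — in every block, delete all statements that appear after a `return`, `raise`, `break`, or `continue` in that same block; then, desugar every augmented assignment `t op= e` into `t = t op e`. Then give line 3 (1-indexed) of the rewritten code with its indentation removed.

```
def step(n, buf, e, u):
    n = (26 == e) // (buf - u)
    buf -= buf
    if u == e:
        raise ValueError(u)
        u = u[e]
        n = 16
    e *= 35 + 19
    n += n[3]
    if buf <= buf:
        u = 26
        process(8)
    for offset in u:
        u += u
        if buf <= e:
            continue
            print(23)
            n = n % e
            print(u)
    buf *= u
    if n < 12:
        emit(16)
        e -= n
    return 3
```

buf = buf - buf

Transformed code:
def step(n, buf, e, u):
    n = (26 == e) // (buf - u)
    buf = buf - buf
    if u == e:
        raise ValueError(u)
    e = e * (35 + 19)
    n = n + n[3]
    if buf <= buf:
        u = 26
        process(8)
    for offset in u:
        u = u + u
        if buf <= e:
            continue
    buf = buf * u
    if n < 12:
        emit(16)
        e = e - n
    return 3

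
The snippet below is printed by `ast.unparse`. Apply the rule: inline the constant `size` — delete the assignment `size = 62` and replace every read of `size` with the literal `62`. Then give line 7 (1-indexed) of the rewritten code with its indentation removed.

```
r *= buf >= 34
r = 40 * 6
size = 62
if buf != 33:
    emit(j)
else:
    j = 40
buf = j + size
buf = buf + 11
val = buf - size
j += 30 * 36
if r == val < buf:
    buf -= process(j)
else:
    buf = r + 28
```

buf = j + 62

Transformed code:
r *= buf >= 34
r = 40 * 6
if buf != 33:
    emit(j)
else:
    j = 40
buf = j + 62
buf = buf + 11
val = buf - 62
j += 30 * 36
if r == val < buf:
    buf -= process(j)
else:
    buf = r + 28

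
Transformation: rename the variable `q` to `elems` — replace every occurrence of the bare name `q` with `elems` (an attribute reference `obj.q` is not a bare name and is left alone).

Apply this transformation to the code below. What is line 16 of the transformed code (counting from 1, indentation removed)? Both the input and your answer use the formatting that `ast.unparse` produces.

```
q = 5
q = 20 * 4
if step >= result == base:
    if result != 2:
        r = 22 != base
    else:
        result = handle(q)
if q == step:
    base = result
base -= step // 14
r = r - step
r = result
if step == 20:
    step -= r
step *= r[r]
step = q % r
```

step = elems % r

Transformed code:
elems = 5
elems = 20 * 4
if step >= result == base:
    if result != 2:
        r = 22 != base
    else:
        result = handle(elems)
if elems == step:
    base = result
base -= step // 14
r = r - step
r = result
if step == 20:
    step -= r
step *= r[r]
step = elems % r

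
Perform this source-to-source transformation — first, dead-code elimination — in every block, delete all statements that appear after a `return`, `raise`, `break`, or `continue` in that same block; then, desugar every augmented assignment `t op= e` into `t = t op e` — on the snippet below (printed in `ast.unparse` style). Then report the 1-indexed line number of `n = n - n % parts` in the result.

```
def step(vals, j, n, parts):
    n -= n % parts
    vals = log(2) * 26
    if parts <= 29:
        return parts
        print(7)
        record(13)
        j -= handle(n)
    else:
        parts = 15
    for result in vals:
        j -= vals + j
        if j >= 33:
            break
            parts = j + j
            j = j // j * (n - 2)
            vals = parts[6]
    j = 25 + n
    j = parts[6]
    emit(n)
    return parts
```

Transformed code:
def step(vals, j, n, parts):
    n = n - n % parts
    vals = log(2) * 26
    if parts <= 29:
        return parts
    else:
        parts = 15
    for result in vals:
        j = j - (vals + j)
        if j >= 33:
            break
    j = 25 + n
    j = parts[6]
    emit(n)
    return parts

2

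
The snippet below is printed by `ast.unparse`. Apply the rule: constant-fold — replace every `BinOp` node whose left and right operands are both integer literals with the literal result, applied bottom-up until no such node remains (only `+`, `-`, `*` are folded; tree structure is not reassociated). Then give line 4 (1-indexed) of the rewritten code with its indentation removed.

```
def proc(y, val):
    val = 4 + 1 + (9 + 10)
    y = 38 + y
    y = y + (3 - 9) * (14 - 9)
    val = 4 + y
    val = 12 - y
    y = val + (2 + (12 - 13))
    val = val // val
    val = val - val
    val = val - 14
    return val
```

Transformed code:
def proc(y, val):
    val = 24
    y = 38 + y
    y = y + -30
    val = 4 + y
    val = 12 - y
    y = val + 1
    val = val // val
    val = val - val
    val = val - 14
    return val

y = y + -30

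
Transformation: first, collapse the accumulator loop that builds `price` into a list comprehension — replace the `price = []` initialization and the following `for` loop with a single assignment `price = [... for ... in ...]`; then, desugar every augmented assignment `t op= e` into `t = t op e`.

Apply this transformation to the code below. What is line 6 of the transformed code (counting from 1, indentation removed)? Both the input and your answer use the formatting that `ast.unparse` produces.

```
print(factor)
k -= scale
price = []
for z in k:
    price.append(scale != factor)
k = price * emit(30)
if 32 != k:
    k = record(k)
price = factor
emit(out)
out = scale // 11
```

k = record(k)

Transformed code:
print(factor)
k = k - scale
price = [scale != factor for z in k]
k = price * emit(30)
if 32 != k:
    k = record(k)
price = factor
emit(out)
out = scale // 11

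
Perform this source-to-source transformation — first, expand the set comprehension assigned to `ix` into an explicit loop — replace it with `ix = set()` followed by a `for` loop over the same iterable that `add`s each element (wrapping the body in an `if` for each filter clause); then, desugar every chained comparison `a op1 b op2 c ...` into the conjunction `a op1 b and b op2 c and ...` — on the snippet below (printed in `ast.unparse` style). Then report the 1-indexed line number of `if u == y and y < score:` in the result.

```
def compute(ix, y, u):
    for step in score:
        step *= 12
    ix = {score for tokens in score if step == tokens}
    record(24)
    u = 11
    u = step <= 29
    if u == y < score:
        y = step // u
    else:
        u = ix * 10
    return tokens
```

Transformed code:
def compute(ix, y, u):
    for step in score:
        step *= 12
    ix = set()
    for tokens in score:
        if step == tokens:
            ix.add(score)
    record(24)
    u = 11
    u = step <= 29
    if u == y and y < score:
        y = step // u
    else:
        u = ix * 10
    return tokens

11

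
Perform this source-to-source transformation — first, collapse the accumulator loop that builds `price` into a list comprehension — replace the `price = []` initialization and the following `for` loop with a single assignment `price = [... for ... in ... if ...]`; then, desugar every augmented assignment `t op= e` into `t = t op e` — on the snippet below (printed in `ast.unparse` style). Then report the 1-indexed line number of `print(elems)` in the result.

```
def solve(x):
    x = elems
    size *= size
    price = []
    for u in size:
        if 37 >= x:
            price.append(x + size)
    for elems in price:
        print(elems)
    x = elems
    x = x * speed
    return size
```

Transformed code:
def solve(x):
    x = elems
    size = size * size
    price = [x + size for u in size if 37 >= x]
    for elems in price:
        print(elems)
    x = elems
    x = x * speed
    return size

6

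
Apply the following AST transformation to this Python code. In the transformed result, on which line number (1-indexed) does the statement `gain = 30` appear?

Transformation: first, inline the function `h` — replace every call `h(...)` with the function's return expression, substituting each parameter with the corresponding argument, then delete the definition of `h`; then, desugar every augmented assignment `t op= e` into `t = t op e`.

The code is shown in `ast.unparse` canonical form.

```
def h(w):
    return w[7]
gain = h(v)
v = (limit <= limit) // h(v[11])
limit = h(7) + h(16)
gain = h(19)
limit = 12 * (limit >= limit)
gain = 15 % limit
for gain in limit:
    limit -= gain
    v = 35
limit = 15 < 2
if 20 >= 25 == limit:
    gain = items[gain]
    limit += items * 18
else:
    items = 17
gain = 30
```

Transformed code:
gain = v[7]
v = (limit <= limit) // v[11][7]
limit = 7[7] + 16[7]
gain = 19[7]
limit = 12 * (limit >= limit)
gain = 15 % limit
for gain in limit:
    limit = limit - gain
    v = 35
limit = 15 < 2
if 20 >= 25 == limit:
    gain = items[gain]
    limit = limit + items * 18
else:
    items = 17
gain = 30

16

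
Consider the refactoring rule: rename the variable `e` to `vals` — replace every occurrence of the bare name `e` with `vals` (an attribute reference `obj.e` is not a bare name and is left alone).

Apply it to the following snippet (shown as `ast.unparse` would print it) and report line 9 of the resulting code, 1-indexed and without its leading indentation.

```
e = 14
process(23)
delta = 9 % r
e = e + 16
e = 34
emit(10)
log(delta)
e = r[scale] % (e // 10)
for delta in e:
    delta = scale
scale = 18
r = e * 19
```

for delta in vals:

Transformed code:
vals = 14
process(23)
delta = 9 % r
vals = vals + 16
vals = 34
emit(10)
log(delta)
vals = r[scale] % (vals // 10)
for delta in vals:
    delta = scale
scale = 18
r = vals * 19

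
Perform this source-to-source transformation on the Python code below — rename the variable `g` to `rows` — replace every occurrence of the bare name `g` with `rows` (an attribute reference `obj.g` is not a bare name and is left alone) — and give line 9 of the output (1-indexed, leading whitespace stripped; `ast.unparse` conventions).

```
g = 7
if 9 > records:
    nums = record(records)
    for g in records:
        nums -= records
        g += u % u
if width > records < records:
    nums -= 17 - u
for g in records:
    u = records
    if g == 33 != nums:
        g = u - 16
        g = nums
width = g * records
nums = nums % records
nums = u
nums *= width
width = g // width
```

for rows in records:

Transformed code:
rows = 7
if 9 > records:
    nums = record(records)
    for rows in records:
        nums -= records
        rows += u % u
if width > records < records:
    nums -= 17 - u
for rows in records:
    u = records
    if rows == 33 != nums:
        rows = u - 16
        rows = nums
width = rows * records
nums = nums % records
nums = u
nums *= width
width = rows // width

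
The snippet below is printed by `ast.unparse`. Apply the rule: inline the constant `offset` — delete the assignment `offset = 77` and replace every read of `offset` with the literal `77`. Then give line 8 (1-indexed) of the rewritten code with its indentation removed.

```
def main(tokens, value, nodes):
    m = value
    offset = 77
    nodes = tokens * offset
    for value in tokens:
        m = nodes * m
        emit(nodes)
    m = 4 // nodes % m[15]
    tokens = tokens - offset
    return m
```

Transformed code:
def main(tokens, value, nodes):
    m = value
    nodes = tokens * 77
    for value in tokens:
        m = nodes * m
        emit(nodes)
    m = 4 // nodes % m[15]
    tokens = tokens - 77
    return m

tokens = tokens - 77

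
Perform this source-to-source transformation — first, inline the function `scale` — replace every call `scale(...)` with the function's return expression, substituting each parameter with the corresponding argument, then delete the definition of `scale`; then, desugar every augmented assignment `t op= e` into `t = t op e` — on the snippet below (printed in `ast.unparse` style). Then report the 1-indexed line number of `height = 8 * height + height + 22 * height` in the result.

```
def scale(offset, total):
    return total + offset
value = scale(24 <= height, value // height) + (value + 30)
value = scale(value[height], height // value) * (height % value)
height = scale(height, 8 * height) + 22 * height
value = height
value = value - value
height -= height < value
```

Transformed code:
value = value // height + (24 <= height) + (value + 30)
value = (height // value + value[height]) * (height % value)
height = 8 * height + height + 22 * height
value = height
value = value - value
height = height - (height < value)

3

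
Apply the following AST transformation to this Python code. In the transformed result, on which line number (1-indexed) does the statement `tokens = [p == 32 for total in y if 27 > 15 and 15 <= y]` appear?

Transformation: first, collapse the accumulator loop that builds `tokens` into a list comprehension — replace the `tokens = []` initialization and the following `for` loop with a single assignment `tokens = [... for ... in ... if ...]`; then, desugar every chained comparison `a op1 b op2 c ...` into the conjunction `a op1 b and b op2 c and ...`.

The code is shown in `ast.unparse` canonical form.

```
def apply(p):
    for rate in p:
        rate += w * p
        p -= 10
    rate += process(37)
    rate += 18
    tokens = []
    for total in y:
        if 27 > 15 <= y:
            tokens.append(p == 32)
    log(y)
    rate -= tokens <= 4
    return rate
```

Transformed code:
def apply(p):
    for rate in p:
        rate += w * p
        p -= 10
    rate += process(37)
    rate += 18
    tokens = [p == 32 for total in y if 27 > 15 and 15 <= y]
    log(y)
    rate -= tokens <= 4
    return rate

7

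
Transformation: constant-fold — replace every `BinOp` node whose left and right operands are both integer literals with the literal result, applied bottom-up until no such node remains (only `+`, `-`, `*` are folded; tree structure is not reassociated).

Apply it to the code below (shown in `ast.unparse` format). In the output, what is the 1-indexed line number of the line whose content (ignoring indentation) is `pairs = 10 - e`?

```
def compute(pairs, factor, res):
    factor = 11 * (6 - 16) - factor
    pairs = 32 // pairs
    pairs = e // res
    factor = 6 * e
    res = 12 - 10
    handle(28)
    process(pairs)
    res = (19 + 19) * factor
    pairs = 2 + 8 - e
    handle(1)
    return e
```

Transformed code:
def compute(pairs, factor, res):
    factor = -110 - factor
    pairs = 32 // pairs
    pairs = e // res
    factor = 6 * e
    res = 2
    handle(28)
    process(pairs)
    res = 38 * factor
    pairs = 10 - e
    handle(1)
    return e

10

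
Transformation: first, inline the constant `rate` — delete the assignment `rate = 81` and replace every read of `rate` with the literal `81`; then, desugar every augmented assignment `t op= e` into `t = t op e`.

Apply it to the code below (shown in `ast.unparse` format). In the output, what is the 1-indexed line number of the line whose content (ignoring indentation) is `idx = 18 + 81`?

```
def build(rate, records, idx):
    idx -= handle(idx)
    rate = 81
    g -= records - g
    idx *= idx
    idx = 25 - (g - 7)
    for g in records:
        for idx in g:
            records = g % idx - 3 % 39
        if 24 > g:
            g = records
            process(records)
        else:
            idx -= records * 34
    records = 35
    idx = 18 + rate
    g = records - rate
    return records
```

15

Transformed code:
def build(rate, records, idx):
    idx = idx - handle(idx)
    g = g - (records - g)
    idx = idx * idx
    idx = 25 - (g - 7)
    for g in records:
        for idx in g:
            records = g % idx - 3 % 39
        if 24 > g:
            g = records
            process(records)
        else:
            idx = idx - records * 34
    records = 35
    idx = 18 + 81
    g = records - 81
    return records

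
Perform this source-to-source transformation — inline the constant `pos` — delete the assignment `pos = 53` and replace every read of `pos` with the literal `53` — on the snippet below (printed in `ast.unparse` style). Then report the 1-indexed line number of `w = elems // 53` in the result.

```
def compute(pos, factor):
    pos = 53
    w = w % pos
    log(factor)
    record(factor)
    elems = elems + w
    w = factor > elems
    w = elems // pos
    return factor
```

Transformed code:
def compute(pos, factor):
    w = w % 53
    log(factor)
    record(factor)
    elems = elems + w
    w = factor > elems
    w = elems // 53
    return factor

7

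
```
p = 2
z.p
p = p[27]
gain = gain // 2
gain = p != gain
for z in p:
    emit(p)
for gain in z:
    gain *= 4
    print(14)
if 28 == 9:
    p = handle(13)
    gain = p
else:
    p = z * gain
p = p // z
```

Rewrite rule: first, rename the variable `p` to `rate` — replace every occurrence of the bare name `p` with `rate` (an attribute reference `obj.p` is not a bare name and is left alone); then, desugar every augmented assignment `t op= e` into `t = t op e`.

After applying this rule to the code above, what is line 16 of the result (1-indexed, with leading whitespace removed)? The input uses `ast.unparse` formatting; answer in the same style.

rate = rate // z

Transformed code:
rate = 2
z.p
rate = rate[27]
gain = gain // 2
gain = rate != gain
for z in rate:
    emit(rate)
for gain in z:
    gain = gain * 4
    print(14)
if 28 == 9:
    rate = handle(13)
    gain = rate
else:
    rate = z * gain
rate = rate // z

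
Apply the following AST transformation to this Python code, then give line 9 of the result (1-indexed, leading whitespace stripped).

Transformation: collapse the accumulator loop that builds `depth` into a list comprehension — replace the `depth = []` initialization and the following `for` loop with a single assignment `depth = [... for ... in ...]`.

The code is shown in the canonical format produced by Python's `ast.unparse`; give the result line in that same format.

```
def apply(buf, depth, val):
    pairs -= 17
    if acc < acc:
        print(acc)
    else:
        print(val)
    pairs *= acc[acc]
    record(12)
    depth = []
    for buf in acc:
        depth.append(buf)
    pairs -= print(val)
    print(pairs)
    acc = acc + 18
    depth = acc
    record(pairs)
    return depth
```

depth = [buf for buf in acc]

Transformed code:
def apply(buf, depth, val):
    pairs -= 17
    if acc < acc:
        print(acc)
    else:
        print(val)
    pairs *= acc[acc]
    record(12)
    depth = [buf for buf in acc]
    pairs -= print(val)
    print(pairs)
    acc = acc + 18
    depth = acc
    record(pairs)
    return depth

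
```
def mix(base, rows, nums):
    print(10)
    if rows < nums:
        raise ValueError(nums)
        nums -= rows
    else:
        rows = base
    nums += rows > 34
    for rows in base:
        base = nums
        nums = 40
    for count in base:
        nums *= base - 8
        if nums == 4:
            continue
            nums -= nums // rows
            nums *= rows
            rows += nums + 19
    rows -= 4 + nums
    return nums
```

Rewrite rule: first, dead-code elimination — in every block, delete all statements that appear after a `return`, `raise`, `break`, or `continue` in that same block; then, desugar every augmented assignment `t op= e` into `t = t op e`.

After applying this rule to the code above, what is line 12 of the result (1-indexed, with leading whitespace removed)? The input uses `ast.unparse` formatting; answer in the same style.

Transformed code:
def mix(base, rows, nums):
    print(10)
    if rows < nums:
        raise ValueError(nums)
    else:
        rows = base
    nums = nums + (rows > 34)
    for rows in base:
        base = nums
        nums = 40
    for count in base:
        nums = nums * (base - 8)
        if nums == 4:
            continue
    rows = rows - (4 + nums)
    return nums

nums = nums * (base - 8)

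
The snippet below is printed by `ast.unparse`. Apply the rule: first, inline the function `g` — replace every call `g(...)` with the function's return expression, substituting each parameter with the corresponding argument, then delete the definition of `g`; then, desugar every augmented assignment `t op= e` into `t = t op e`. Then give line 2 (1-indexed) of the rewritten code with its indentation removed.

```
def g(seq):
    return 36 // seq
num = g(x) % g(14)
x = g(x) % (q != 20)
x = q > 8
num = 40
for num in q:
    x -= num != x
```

x = 36 // x % (q != 20)

Transformed code:
num = 36 // x % (36 // 14)
x = 36 // x % (q != 20)
x = q > 8
num = 40
for num in q:
    x = x - (num != x)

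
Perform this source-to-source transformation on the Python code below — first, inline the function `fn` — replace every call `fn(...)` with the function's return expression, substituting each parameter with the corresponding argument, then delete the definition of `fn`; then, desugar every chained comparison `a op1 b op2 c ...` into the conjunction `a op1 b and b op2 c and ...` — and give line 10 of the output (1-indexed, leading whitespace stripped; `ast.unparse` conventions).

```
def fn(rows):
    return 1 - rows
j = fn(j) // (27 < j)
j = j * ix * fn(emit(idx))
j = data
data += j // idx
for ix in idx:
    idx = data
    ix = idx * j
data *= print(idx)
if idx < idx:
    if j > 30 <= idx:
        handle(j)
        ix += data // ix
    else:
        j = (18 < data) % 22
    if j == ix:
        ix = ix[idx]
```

Transformed code:
j = (1 - j) // (27 < j)
j = j * ix * (1 - emit(idx))
j = data
data += j // idx
for ix in idx:
    idx = data
    ix = idx * j
data *= print(idx)
if idx < idx:
    if j > 30 and 30 <= idx:
        handle(j)
        ix += data // ix
    else:
        j = (18 < data) % 22
    if j == ix:
        ix = ix[idx]

if j > 30 and 30 <= idx:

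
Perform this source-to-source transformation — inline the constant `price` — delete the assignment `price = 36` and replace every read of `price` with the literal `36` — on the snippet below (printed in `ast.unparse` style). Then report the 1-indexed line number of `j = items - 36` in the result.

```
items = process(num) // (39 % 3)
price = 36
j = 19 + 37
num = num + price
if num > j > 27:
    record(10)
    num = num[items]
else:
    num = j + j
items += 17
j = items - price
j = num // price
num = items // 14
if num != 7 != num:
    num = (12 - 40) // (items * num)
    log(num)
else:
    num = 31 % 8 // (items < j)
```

Transformed code:
items = process(num) // (39 % 3)
j = 19 + 37
num = num + 36
if num > j > 27:
    record(10)
    num = num[items]
else:
    num = j + j
items += 17
j = items - 36
j = num // 36
num = items // 14
if num != 7 != num:
    num = (12 - 40) // (items * num)
    log(num)
else:
    num = 31 % 8 // (items < j)

10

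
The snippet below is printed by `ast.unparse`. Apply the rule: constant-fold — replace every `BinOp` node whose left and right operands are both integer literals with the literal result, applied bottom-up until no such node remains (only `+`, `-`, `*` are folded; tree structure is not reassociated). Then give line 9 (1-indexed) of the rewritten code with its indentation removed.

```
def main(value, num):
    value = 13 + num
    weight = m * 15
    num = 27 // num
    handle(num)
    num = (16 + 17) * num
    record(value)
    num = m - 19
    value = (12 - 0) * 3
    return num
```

value = 36

Transformed code:
def main(value, num):
    value = 13 + num
    weight = m * 15
    num = 27 // num
    handle(num)
    num = 33 * num
    record(value)
    num = m - 19
    value = 36
    return num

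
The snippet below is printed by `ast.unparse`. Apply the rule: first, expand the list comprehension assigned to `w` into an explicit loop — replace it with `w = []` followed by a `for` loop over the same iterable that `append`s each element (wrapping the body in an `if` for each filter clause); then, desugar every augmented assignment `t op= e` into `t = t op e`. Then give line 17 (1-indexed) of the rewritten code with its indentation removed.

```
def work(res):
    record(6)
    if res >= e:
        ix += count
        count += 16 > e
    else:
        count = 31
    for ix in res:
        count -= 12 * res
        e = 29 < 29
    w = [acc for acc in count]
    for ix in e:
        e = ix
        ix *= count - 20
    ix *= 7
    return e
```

ix = ix * 7

Transformed code:
def work(res):
    record(6)
    if res >= e:
        ix = ix + count
        count = count + (16 > e)
    else:
        count = 31
    for ix in res:
        count = count - 12 * res
        e = 29 < 29
    w = []
    for acc in count:
        w.append(acc)
    for ix in e:
        e = ix
        ix = ix * (count - 20)
    ix = ix * 7
    return e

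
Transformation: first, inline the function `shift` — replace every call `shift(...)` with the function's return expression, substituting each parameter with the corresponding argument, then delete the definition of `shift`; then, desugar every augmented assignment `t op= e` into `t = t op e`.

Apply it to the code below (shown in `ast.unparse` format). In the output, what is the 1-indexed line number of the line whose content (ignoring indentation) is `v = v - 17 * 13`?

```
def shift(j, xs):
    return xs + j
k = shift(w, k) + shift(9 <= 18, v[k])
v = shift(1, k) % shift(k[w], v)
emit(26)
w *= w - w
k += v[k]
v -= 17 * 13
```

6

Transformed code:
k = k + w + (v[k] + (9 <= 18))
v = (k + 1) % (v + k[w])
emit(26)
w = w * (w - w)
k = k + v[k]
v = v - 17 * 13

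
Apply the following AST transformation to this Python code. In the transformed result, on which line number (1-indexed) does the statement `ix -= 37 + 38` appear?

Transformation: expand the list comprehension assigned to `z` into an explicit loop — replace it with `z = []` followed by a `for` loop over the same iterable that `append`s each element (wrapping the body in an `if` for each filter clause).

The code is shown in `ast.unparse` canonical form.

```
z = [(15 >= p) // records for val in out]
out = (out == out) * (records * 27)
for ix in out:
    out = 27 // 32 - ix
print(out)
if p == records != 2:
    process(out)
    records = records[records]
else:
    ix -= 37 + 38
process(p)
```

Transformed code:
z = []
for val in out:
    z.append((15 >= p) // records)
out = (out == out) * (records * 27)
for ix in out:
    out = 27 // 32 - ix
print(out)
if p == records != 2:
    process(out)
    records = records[records]
else:
    ix -= 37 + 38
process(p)

12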